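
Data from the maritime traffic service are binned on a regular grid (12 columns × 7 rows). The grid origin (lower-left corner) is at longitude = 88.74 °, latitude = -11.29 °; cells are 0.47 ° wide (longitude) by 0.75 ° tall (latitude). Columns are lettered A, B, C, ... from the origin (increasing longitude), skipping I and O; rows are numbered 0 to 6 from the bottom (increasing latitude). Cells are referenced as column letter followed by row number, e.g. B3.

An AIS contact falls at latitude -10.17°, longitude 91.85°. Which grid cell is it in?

G1

Column index: ⌊(91.85 − 88.74) / 0.47⌋ = ⌊6.617⌋ = 6 → column G
Row offset from origin: ⌊(-10.17 − -11.29) / 0.75⌋ = ⌊1.493⌋ = 1 → row 1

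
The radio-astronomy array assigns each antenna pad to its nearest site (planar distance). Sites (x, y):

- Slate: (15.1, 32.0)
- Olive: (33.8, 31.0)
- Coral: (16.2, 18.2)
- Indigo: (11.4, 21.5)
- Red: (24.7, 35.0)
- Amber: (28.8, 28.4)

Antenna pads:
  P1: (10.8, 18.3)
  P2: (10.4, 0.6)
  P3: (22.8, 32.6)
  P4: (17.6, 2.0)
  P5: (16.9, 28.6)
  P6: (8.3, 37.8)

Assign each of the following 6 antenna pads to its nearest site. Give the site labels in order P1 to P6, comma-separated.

P1 → Indigo (d²=10.60)
P2 → Coral (d²=343.40)
P3 → Red (d²=9.37)
P4 → Coral (d²=264.40)
P5 → Slate (d²=14.80)
P6 → Slate (d²=79.88)

Indigo, Coral, Red, Coral, Slate, Slate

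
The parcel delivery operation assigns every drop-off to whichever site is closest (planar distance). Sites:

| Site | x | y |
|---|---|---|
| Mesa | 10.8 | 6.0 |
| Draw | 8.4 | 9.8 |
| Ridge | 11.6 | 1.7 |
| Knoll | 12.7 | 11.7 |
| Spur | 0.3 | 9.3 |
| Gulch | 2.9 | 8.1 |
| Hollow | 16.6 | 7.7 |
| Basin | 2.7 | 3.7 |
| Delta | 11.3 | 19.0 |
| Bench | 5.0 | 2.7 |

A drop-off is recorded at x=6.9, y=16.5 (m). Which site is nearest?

Delta

Squared distances to each site:
Mesa: 125.460; Draw: 47.140; Ridge: 241.130; Knoll: 56.680; Spur: 95.400; Gulch: 86.560; Hollow: 171.530; Basin: 181.480; Delta: 25.610; Bench: 194.050.
Minimum at Delta.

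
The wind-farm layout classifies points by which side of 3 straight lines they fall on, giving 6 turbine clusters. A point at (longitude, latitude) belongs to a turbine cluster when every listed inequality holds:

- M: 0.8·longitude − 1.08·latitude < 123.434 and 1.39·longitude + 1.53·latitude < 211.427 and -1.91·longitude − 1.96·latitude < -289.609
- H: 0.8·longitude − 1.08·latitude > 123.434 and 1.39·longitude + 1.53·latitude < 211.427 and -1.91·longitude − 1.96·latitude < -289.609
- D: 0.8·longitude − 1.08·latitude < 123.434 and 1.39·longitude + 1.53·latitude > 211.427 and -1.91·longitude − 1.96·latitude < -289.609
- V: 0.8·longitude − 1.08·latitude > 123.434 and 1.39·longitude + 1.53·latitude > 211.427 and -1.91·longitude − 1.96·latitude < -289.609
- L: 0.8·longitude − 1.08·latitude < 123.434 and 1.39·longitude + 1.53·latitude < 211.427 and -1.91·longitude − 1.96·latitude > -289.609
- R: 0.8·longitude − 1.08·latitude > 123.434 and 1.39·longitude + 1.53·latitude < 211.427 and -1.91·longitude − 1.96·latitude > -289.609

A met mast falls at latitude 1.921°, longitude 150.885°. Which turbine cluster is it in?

D

0.8·150.885 − 1.08·1.921 = 118.633, which is < 123.434
1.39·150.885 + 1.53·1.921 = 212.669, which is > 211.427
-1.91·150.885 − 1.96·1.921 = -291.956, which is < -289.609
This sign pattern matches D.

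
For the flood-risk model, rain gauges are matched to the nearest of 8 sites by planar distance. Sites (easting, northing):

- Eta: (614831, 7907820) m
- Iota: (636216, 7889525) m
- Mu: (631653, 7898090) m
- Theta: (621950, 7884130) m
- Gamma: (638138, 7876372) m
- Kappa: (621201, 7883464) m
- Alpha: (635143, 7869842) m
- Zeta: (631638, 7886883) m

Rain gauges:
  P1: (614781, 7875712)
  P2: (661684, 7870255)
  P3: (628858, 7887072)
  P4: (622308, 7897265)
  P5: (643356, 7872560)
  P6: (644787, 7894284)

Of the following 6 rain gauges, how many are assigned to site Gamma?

2

P1 → Kappa
P2 → Gamma
P3 → Zeta
P4 → Mu
P5 → Gamma
P6 → Iota
2 of the 6 go to Gamma.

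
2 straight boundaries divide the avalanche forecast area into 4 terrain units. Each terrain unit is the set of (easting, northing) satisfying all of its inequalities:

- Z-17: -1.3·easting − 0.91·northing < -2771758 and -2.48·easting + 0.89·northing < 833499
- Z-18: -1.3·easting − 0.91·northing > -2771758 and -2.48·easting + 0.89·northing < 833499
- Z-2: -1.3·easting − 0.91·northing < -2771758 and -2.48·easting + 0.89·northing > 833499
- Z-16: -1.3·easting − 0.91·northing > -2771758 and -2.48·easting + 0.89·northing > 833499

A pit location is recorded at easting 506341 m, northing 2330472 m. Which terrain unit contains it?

Z-17

-1.3·506341 − 0.91·2330472 = -2778972.820, which is < -2771758
-2.48·506341 + 0.89·2330472 = 818394.400, which is < 833499
This sign pattern matches Z-17.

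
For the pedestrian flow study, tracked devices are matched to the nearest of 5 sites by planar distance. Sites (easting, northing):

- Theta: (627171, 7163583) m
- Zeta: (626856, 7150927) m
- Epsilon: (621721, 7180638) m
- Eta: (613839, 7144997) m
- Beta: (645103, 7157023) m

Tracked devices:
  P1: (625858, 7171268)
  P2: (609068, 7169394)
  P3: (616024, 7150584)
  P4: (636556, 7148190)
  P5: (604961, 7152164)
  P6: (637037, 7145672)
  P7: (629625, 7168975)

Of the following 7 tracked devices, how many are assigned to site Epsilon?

1

P1 → Theta
P2 → Epsilon
P3 → Eta
P4 → Zeta
P5 → Eta
P6 → Zeta
P7 → Theta
1 of the 7 goes to Epsilon.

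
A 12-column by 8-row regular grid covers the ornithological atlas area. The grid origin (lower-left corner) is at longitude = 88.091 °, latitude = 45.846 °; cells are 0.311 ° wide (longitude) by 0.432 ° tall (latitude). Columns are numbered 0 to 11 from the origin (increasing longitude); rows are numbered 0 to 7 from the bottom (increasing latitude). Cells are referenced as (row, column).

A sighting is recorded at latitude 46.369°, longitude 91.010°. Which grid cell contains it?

Column index: ⌊(91.010 − 88.091) / 0.311⌋ = ⌊9.386⌋ = 9
Row offset from origin: ⌊(46.369 − 45.846) / 0.432⌋ = ⌊1.211⌋ = 1 → row 1

(1, 9)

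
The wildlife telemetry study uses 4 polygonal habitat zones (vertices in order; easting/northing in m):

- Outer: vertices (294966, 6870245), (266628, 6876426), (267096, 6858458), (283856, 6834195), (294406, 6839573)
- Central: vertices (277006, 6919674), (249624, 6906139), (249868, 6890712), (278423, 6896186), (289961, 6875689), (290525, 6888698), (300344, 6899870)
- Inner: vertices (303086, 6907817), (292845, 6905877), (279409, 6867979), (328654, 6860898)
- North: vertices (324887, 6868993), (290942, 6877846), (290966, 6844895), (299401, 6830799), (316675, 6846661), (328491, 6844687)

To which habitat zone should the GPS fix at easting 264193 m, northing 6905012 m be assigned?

Central

Cast a ray rightward from (264193, 6905012). For each polygon, the edges (by vertex number in listed order) whose endpoints lie on opposite sides of northing = 6905012, where each meets that height, and whether that is right or left of the point:
Outer: no edge straddles that height → 0 crossings.
Central: 2–3 at easting≈249641.8 (left), 7–1 at easting≈294284.4 (right) → 1 crossing.
Inner: 2–3 at easting≈292538.3 (right), 4–1 at easting≈304614.6 (right) → 2 crossings.
North: no edge straddles that height → 0 crossings.
Only Central has an odd count, so the point is inside Central.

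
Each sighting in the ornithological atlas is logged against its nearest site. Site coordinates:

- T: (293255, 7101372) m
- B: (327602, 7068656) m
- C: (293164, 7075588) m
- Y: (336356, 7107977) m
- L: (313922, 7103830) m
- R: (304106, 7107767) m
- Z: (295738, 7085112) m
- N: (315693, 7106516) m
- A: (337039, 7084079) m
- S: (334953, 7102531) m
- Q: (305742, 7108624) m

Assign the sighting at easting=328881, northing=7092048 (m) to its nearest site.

Squared distances to each site:
T: 1356148852.000; B: 548821505.000; C: 1546635689.000; Y: 309608666.000; L: 362587205.000; R: 860887586.000; Z: 1146566545.000; N: 383246368.000; A: 130057925.000; S: 146762473.000; Q: 810177097.000.
Minimum at A.

A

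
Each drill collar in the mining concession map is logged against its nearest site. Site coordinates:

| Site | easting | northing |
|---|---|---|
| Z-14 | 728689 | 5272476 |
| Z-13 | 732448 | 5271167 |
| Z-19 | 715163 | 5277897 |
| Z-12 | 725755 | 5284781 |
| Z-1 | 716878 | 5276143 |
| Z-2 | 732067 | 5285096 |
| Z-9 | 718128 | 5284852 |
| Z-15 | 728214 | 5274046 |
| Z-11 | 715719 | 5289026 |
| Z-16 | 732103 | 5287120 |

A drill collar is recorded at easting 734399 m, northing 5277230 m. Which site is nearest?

Squared distances to each site:
Z-14: 55204616.000; Z-13: 40566370.000; Z-19: 370468585.000; Z-12: 131736337.000; Z-1: 308167010.000; Z-2: 67312180.000; Z-9: 322840325.000; Z-15: 48392081.000; Z-11: 488088016.000; Z-16: 103083716.000.
Minimum at Z-13.

Z-13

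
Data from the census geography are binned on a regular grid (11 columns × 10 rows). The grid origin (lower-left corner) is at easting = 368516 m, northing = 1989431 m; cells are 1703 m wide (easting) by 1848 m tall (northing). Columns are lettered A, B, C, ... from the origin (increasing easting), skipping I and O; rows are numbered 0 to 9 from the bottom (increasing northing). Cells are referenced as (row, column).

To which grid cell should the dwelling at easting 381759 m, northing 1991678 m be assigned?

(1, H)

Column index: ⌊(381759 − 368516) / 1703⌋ = ⌊7.776⌋ = 7 → column H
Row offset from origin: ⌊(1991678 − 1989431) / 1848⌋ = ⌊1.216⌋ = 1 → row 1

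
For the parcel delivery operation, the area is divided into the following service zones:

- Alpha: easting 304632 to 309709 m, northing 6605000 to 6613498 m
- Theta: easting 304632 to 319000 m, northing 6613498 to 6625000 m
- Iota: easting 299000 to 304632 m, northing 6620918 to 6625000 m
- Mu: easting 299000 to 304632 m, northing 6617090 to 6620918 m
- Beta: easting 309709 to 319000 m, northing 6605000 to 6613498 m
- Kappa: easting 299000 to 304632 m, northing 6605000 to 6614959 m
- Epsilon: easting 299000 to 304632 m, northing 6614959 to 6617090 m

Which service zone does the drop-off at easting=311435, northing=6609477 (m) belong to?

Beta

The point has easting = 311435 and northing = 6609477.
Only Beta satisfies 309709 ≤ easting ≤ 319000 and 6605000 ≤ northing ≤ 6613498.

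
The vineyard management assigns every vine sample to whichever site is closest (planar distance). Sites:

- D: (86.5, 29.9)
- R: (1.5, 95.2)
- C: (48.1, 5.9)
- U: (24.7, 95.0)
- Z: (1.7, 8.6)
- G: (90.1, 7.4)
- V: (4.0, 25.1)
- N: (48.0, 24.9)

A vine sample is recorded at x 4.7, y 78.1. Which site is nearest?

R

Squared distances to each site:
D: 9014.480; R: 302.650; C: 7096.400; U: 685.610; Z: 4839.250; G: 12291.650; V: 2809.490; N: 4705.130.
Minimum at R.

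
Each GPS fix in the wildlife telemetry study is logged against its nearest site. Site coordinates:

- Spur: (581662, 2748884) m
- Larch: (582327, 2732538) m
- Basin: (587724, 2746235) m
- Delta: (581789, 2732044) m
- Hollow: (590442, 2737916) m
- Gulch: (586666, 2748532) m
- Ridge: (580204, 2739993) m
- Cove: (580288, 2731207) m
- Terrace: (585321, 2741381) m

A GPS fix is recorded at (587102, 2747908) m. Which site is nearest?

Gulch

Squared distances to each site:
Spur: 30546176.000; Larch: 259037525.000; Basin: 3185813.000; Delta: 279894465.000; Hollow: 110995664.000; Gulch: 579472.000; Ridge: 110229629.000; Cove: 325353997.000; Terrace: 45773690.000.
Minimum at Gulch.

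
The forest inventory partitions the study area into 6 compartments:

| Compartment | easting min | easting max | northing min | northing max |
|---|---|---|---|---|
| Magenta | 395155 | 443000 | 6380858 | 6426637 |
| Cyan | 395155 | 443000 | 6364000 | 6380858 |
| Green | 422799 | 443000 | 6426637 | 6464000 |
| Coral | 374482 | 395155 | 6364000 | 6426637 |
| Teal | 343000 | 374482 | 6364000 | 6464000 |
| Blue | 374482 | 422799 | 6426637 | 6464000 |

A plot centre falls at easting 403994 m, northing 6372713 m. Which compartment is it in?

The point has easting = 403994 and northing = 6372713.
Only Cyan satisfies 395155 ≤ easting ≤ 443000 and 6364000 ≤ northing ≤ 6380858.

Cyan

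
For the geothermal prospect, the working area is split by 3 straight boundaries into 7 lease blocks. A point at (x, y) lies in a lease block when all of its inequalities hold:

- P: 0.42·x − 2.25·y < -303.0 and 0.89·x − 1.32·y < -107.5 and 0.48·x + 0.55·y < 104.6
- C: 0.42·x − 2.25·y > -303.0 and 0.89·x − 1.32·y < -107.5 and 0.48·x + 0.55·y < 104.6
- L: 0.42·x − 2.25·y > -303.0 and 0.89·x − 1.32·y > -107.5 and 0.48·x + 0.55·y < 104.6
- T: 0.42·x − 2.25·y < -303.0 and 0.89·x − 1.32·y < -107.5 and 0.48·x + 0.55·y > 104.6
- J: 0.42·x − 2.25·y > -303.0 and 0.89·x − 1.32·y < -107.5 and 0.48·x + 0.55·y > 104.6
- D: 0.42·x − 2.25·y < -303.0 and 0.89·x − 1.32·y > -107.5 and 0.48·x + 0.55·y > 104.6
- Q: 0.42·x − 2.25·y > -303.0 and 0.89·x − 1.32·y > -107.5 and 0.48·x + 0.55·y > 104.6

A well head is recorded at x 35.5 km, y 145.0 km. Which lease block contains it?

0.42·35.5 − 2.25·145.0 = -311.340, which is < -303.0
0.89·35.5 − 1.32·145.0 = -159.805, which is < -107.5
0.48·35.5 + 0.55·145.0 = 96.790, which is < 104.6
This sign pattern matches P.

P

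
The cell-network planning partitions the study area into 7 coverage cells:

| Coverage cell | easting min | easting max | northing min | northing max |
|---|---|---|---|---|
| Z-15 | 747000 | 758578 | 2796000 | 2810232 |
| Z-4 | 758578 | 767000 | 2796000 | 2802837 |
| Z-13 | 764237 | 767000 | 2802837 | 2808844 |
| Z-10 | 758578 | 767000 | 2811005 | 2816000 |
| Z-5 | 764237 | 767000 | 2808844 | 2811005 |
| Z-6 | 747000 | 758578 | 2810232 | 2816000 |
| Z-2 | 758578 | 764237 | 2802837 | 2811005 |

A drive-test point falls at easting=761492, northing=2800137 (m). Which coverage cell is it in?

Z-4

The point has easting = 761492 and northing = 2800137.
Only Z-4 satisfies 758578 ≤ easting ≤ 767000 and 2796000 ≤ northing ≤ 2802837.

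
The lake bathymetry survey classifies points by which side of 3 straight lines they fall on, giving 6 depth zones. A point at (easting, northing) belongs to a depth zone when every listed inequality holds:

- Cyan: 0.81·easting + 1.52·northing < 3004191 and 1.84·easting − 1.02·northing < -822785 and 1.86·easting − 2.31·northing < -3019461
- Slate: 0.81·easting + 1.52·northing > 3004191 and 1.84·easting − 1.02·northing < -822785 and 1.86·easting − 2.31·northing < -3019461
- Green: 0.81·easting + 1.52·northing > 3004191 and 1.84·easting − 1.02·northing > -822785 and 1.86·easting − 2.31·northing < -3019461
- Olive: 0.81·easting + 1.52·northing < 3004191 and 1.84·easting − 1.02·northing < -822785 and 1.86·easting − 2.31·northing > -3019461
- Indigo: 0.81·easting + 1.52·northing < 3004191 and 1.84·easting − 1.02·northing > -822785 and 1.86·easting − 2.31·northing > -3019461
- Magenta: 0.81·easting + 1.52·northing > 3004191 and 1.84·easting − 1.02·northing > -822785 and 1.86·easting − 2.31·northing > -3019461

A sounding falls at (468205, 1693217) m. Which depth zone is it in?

0.81·468205 + 1.52·1693217 = 2952935.890, which is < 3004191
1.84·468205 − 1.02·1693217 = -865584.140, which is < -822785
1.86·468205 − 2.31·1693217 = -3040469.970, which is < -3019461
This sign pattern matches Cyan.

Cyan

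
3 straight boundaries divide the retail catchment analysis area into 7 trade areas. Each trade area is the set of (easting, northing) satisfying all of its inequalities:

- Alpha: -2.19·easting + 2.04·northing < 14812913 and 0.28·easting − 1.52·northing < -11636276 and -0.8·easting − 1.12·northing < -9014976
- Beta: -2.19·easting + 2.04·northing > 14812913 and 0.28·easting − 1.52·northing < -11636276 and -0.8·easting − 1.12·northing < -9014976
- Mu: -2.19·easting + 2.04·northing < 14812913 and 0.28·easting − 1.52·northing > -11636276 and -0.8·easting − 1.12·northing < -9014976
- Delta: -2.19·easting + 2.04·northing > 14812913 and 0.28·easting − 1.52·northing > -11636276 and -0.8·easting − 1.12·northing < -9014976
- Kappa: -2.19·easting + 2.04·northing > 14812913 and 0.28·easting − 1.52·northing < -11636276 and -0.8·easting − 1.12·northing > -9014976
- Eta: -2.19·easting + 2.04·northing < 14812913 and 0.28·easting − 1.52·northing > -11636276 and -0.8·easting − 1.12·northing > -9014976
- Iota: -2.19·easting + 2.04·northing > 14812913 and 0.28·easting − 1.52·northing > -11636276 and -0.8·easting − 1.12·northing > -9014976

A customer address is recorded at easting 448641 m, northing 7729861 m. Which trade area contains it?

-2.19·448641 + 2.04·7729861 = 14786392.650, which is < 14812913
0.28·448641 − 1.52·7729861 = -11623769.240, which is > -11636276
-0.8·448641 − 1.12·7729861 = -9016357.120, which is < -9014976
This sign pattern matches Mu.

Mu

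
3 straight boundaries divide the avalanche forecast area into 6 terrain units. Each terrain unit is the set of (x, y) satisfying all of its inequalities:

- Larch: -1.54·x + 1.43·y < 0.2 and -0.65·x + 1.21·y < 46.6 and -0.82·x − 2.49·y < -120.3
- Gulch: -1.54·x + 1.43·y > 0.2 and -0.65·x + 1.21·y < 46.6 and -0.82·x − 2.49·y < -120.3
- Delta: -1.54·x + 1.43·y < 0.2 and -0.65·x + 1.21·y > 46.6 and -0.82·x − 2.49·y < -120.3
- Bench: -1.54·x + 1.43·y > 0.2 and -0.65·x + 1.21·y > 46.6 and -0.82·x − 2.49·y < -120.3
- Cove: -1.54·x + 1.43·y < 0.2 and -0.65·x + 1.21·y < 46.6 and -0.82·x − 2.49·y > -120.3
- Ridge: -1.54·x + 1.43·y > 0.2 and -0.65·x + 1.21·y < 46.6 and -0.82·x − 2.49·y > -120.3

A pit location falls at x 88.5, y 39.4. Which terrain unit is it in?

Larch

-1.54·88.5 + 1.43·39.4 = -79.948, which is < 0.2
-0.65·88.5 + 1.21·39.4 = -9.851, which is < 46.6
-0.82·88.5 − 2.49·39.4 = -170.676, which is < -120.3
This sign pattern matches Larch.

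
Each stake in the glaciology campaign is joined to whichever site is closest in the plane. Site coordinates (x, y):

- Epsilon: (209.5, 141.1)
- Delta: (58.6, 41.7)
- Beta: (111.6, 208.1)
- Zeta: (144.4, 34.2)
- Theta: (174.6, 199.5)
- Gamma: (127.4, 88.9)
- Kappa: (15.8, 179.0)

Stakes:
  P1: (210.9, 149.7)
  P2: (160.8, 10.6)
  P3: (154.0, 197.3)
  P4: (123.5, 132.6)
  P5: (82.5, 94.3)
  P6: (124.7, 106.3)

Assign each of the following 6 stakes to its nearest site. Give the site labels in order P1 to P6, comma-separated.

P1 → Epsilon (d²=75.92)
P2 → Zeta (d²=825.92)
P3 → Theta (d²=429.20)
P4 → Gamma (d²=1924.90)
P5 → Gamma (d²=2045.17)
P6 → Gamma (d²=310.05)

Epsilon, Zeta, Theta, Gamma, Gamma, Gamma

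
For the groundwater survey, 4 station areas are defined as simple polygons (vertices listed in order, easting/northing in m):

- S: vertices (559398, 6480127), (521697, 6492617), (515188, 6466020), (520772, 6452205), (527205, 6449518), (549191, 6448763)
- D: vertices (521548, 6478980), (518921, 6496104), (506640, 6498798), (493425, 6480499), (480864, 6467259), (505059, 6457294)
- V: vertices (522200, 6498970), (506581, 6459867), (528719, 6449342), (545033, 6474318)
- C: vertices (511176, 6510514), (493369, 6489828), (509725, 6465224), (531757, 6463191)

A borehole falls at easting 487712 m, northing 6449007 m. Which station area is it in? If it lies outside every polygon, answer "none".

none

Cast a ray rightward from (487712, 6449007). For each polygon, the edges (by vertex number in listed order) whose endpoints lie on opposite sides of northing = 6449007, where each meets that height, and whether that is right or left of the point:
S: 5–6 at easting≈542085.6 (right), 6–1 at easting≈549270.4 (right) → 2 crossings.
D: no edge straddles that height → 0 crossings.
V: no edge straddles that height → 0 crossings.
C: no edge straddles that height → 0 crossings.
All counts are even, so the point lies outside every listed polygon.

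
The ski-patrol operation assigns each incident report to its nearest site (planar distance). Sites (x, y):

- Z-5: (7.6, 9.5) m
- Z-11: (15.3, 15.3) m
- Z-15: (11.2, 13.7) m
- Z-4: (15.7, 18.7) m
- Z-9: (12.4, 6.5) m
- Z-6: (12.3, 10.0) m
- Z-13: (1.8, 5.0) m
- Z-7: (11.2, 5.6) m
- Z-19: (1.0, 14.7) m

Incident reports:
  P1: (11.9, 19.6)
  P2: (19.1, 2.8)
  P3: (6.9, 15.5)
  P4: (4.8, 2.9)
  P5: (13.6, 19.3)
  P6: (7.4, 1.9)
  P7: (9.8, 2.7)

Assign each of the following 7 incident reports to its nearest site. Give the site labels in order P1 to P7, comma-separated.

Z-4, Z-9, Z-15, Z-13, Z-4, Z-7, Z-7

P1 → Z-4 (d²=15.25)
P2 → Z-9 (d²=58.58)
P3 → Z-15 (d²=21.73)
P4 → Z-13 (d²=13.41)
P5 → Z-4 (d²=4.77)
P6 → Z-7 (d²=28.13)
P7 → Z-7 (d²=10.37)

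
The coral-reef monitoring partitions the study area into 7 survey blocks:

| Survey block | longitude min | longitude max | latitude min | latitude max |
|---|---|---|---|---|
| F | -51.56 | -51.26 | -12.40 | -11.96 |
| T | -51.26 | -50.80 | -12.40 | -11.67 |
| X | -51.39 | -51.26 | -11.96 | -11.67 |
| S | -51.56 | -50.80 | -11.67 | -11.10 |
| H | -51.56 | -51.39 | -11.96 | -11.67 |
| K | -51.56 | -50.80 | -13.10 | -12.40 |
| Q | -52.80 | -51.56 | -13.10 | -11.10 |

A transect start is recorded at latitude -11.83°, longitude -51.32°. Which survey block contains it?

The point has longitude = -51.32 and latitude = -11.83.
Only X satisfies -51.39 ≤ longitude ≤ -51.26 and -11.96 ≤ latitude ≤ -11.67.

X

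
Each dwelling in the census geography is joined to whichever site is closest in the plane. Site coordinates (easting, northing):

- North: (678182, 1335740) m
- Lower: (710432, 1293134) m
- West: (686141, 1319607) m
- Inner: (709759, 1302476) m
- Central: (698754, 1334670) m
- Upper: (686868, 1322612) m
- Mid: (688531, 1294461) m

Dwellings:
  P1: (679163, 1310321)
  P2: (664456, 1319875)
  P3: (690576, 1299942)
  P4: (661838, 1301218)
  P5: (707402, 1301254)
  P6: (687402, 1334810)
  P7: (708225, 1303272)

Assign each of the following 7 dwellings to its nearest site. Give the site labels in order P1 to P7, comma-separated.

West, North, Mid, Mid, Inner, North, Inner

P1 → West (d²=134922280.00)
P2 → North (d²=440101301.00)
P3 → Mid (d²=34223386.00)
P4 → Mid (d²=758173298.00)
P5 → Inner (d²=7048733.00)
P6 → North (d²=85873300.00)
P7 → Inner (d²=2986772.00)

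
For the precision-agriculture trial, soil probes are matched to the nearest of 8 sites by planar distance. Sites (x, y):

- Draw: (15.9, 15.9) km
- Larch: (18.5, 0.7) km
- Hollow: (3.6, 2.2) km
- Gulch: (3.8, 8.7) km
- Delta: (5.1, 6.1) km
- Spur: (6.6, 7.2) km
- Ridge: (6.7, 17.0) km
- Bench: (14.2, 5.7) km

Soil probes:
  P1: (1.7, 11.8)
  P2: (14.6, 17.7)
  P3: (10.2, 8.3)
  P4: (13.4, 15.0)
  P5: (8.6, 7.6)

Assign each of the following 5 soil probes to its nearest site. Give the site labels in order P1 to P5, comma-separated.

P1 → Gulch (d²=14.02)
P2 → Draw (d²=4.93)
P3 → Spur (d²=14.17)
P4 → Draw (d²=7.06)
P5 → Spur (d²=4.16)

Gulch, Draw, Spur, Draw, Spur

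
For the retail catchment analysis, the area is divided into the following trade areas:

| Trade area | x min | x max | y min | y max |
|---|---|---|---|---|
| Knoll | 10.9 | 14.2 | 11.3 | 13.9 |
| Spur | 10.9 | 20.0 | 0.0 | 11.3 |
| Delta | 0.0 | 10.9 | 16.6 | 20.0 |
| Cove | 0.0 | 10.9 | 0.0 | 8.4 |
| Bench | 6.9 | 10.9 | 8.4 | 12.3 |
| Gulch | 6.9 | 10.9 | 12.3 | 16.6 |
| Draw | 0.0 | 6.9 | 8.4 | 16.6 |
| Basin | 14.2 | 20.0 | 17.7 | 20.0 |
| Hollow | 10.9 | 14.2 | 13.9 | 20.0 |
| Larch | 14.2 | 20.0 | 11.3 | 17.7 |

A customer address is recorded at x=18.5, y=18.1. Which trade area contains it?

The point has x = 18.5 and y = 18.1.
Only Basin satisfies 14.2 ≤ x ≤ 20.0 and 17.7 ≤ y ≤ 20.0.

Basin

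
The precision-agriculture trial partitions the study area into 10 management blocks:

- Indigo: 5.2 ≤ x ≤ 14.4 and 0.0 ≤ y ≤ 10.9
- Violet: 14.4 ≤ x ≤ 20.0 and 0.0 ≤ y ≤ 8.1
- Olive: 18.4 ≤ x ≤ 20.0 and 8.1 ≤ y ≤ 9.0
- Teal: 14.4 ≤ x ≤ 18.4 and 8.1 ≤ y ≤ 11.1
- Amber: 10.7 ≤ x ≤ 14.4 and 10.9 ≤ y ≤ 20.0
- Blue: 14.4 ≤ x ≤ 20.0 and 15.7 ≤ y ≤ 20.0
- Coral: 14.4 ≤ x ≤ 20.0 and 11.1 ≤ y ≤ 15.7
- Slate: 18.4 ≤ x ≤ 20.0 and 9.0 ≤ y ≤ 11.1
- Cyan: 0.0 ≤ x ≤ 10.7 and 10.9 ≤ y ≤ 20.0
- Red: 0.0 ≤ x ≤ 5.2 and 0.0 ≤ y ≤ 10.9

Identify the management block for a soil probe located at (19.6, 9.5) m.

Slate

The point has x = 19.6 and y = 9.5.
Only Slate satisfies 18.4 ≤ x ≤ 20.0 and 9.0 ≤ y ≤ 11.1.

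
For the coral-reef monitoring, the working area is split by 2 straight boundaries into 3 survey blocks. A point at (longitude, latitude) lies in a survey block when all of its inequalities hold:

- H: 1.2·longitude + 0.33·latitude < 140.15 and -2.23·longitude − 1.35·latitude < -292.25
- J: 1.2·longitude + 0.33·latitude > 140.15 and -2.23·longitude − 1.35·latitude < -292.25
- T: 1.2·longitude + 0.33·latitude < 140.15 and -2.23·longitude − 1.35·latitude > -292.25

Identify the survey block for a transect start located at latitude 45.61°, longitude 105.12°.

1.2·105.12 + 0.33·45.61 = 141.195, which is > 140.15
-2.23·105.12 − 1.35·45.61 = -295.991, which is < -292.25
This sign pattern matches J.

J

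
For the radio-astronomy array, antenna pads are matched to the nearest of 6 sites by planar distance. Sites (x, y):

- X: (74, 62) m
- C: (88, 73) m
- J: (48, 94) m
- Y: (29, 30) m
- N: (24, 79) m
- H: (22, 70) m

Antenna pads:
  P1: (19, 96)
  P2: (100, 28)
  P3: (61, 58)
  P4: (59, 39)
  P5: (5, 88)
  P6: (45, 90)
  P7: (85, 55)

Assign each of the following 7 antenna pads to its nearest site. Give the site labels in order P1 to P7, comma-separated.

N, X, X, X, N, J, X

P1 → N (d²=314.00)
P2 → X (d²=1832.00)
P3 → X (d²=185.00)
P4 → X (d²=754.00)
P5 → N (d²=442.00)
P6 → J (d²=25.00)
P7 → X (d²=170.00)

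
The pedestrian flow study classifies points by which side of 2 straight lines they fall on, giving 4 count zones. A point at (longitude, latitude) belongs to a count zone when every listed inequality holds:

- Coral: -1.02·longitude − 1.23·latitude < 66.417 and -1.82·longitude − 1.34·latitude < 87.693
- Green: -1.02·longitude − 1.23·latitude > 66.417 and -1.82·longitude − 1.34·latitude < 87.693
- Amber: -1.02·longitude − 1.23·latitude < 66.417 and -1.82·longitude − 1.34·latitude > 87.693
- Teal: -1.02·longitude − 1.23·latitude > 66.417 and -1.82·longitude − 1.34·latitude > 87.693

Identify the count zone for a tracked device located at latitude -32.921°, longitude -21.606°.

-1.02·-21.606 − 1.23·-32.921 = 62.531, which is < 66.417
-1.82·-21.606 − 1.34·-32.921 = 83.437, which is < 87.693
This sign pattern matches Coral.

Coral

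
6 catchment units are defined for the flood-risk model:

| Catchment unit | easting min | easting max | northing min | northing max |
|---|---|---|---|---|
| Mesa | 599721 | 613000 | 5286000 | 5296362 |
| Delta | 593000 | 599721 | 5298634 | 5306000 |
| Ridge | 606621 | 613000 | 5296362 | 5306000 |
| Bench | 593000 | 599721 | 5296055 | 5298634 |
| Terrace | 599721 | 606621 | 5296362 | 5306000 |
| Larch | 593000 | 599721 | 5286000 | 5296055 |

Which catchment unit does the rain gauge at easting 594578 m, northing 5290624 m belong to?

Larch

The point has easting = 594578 and northing = 5290624.
Only Larch satisfies 593000 ≤ easting ≤ 599721 and 5286000 ≤ northing ≤ 5296055.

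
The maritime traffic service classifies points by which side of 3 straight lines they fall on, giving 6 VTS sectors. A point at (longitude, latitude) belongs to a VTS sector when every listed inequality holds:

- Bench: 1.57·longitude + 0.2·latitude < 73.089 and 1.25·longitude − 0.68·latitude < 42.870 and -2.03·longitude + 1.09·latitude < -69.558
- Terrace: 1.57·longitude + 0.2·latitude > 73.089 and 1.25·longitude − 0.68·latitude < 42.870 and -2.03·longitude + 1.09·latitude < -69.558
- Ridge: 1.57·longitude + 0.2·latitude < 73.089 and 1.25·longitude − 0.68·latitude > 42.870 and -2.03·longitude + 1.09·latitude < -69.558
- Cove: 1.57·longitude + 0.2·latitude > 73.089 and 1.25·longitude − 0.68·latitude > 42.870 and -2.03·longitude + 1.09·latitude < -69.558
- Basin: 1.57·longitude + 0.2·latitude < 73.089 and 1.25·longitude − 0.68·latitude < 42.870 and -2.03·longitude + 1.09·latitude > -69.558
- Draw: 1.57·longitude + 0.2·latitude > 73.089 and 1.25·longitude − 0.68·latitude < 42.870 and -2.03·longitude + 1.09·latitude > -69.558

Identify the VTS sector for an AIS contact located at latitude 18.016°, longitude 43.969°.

Bench

1.57·43.969 + 0.2·18.016 = 72.635, which is < 73.089
1.25·43.969 − 0.68·18.016 = 42.710, which is < 42.870
-2.03·43.969 + 1.09·18.016 = -69.620, which is < -69.558
This sign pattern matches Bench.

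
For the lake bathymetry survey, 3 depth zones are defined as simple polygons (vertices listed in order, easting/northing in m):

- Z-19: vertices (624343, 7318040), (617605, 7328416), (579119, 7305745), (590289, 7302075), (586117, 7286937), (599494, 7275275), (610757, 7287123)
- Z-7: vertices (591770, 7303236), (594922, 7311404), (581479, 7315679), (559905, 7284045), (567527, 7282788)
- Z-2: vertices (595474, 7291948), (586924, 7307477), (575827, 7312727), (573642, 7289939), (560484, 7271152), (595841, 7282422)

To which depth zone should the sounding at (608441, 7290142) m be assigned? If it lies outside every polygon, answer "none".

Cast a ray rightward from (608441, 7290142). For each polygon, the edges (by vertex number in listed order) whose endpoints lie on opposite sides of northing = 7290142, where each meets that height, and whether that is right or left of the point:
Z-19: 4–5 at easting≈587000.3 (left), 7–1 at easting≈612083.7 (right) → 1 crossing.
Z-7: 3–4 at easting≈564063.1 (left), 5–1 at easting≈576245.8 (left) → 0 crossings.
Z-2: 3–4 at easting≈573661.5 (left), 6–1 at easting≈595543.6 (left) → 0 crossings.
Only Z-19 has an odd count, so the point is inside Z-19.

Z-19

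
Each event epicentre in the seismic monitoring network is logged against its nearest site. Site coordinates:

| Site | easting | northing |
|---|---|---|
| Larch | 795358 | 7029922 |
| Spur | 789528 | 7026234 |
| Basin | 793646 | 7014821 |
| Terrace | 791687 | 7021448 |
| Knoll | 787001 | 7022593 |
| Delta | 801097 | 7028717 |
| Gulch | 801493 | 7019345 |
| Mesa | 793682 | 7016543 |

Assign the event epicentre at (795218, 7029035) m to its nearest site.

Squared distances to each site:
Larch: 806369.000; Spur: 40221701.000; Basin: 204508980.000; Terrace: 70030530.000; Knoll: 109018453.000; Delta: 34663765.000; Gulch: 133271725.000; Mesa: 158409360.000.
Minimum at Larch.

Larch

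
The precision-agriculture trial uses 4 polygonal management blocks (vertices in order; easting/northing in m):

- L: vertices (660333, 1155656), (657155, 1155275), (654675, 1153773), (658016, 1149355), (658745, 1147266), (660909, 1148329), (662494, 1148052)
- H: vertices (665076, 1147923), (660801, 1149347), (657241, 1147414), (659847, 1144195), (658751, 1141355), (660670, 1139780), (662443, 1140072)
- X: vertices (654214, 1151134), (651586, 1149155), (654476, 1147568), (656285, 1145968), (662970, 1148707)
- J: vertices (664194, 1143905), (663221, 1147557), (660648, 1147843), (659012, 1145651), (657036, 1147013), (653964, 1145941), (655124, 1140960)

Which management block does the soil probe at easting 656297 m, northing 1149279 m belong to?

X

Cast a ray rightward from (656297, 1149279). For each polygon, the edges (by vertex number in listed order) whose endpoints lie on opposite sides of northing = 1149279, where each meets that height, and whether that is right or left of the point:
L: 4–5 at easting≈658042.5 (right), 7–1 at easting≈662145.3 (right) → 2 crossings.
H: 1–2 at easting≈661005.1 (right), 2–3 at easting≈660675.8 (right) → 2 crossings.
X: 1–2 at easting≈651750.7 (left), 5–1 at easting≈660906.4 (right) → 1 crossing.
J: no edge straddles that height → 0 crossings.
Only X has an odd count, so the point is inside X.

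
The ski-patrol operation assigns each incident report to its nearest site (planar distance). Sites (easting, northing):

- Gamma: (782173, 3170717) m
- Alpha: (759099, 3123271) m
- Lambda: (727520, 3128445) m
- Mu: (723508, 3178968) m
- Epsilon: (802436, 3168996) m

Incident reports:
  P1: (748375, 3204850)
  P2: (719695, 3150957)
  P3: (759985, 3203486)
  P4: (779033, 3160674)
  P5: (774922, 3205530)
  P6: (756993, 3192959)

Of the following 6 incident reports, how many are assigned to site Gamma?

4

P1 → Mu
P2 → Lambda
P3 → Gamma
P4 → Gamma
P5 → Gamma
P6 → Gamma
4 of the 6 go to Gamma.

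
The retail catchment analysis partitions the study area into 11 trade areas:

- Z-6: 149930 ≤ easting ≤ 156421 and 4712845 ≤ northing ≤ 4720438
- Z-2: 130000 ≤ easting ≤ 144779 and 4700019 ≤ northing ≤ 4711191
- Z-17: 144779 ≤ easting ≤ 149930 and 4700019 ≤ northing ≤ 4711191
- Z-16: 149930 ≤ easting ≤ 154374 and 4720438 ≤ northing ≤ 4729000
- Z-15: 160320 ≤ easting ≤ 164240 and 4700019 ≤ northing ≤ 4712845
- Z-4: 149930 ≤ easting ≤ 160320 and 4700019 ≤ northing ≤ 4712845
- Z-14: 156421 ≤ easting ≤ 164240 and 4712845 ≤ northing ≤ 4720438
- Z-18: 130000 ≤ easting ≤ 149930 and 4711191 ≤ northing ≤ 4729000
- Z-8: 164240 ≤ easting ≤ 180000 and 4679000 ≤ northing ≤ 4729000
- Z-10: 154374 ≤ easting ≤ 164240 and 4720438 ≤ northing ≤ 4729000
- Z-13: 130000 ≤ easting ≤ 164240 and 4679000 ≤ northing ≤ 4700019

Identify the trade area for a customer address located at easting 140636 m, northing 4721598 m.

Z-18

The point has easting = 140636 and northing = 4721598.
Only Z-18 satisfies 130000 ≤ easting ≤ 149930 and 4711191 ≤ northing ≤ 4729000.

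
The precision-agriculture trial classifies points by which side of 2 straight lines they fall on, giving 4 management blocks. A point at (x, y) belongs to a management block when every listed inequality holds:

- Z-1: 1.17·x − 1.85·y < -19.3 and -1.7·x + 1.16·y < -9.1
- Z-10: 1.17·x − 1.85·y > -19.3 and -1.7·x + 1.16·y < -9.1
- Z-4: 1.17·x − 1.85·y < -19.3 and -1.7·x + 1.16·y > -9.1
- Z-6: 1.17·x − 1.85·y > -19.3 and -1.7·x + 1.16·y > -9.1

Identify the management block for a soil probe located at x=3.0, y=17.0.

Z-4

1.17·3.0 − 1.85·17.0 = -27.940, which is < -19.3
-1.7·3.0 + 1.16·17.0 = 14.620, which is > -9.1
This sign pattern matches Z-4.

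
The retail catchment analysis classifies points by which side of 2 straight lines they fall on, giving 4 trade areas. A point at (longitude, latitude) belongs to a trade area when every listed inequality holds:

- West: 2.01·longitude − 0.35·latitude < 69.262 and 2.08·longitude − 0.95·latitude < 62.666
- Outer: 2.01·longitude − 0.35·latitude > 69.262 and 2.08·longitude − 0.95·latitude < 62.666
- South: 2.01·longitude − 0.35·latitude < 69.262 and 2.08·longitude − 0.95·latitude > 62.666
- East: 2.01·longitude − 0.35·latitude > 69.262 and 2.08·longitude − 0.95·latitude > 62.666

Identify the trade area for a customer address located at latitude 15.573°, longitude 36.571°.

2.01·36.571 − 0.35·15.573 = 68.057, which is < 69.262
2.08·36.571 − 0.95·15.573 = 61.273, which is < 62.666
This sign pattern matches West.

West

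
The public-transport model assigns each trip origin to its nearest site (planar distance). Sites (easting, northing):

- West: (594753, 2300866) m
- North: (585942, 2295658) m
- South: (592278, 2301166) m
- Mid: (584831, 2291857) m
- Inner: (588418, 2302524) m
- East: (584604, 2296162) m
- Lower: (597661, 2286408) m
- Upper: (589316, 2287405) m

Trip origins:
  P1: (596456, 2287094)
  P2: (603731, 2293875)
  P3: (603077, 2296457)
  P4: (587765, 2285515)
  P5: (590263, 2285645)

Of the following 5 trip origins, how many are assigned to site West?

1

P1 → Lower
P2 → Lower
P3 → West
P4 → Upper
P5 → Upper
1 of the 5 goes to West.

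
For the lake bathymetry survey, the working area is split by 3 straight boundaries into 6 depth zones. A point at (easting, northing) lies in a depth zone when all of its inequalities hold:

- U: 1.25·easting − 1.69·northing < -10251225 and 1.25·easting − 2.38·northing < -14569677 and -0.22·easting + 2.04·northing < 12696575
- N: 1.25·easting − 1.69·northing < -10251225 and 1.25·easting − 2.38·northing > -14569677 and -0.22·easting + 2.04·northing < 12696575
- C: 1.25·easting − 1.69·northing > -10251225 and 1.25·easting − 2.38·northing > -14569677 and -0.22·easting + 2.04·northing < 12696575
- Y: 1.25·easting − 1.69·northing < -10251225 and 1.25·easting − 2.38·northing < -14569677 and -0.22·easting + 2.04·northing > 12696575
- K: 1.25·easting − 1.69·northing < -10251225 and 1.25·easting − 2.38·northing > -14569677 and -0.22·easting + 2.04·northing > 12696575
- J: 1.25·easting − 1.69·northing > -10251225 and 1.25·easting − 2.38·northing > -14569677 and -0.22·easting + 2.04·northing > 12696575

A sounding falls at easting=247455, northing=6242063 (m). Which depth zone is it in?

1.25·247455 − 1.69·6242063 = -10239767.720, which is > -10251225
1.25·247455 − 2.38·6242063 = -14546791.190, which is > -14569677
-0.22·247455 + 2.04·6242063 = 12679368.420, which is < 12696575
This sign pattern matches C.

C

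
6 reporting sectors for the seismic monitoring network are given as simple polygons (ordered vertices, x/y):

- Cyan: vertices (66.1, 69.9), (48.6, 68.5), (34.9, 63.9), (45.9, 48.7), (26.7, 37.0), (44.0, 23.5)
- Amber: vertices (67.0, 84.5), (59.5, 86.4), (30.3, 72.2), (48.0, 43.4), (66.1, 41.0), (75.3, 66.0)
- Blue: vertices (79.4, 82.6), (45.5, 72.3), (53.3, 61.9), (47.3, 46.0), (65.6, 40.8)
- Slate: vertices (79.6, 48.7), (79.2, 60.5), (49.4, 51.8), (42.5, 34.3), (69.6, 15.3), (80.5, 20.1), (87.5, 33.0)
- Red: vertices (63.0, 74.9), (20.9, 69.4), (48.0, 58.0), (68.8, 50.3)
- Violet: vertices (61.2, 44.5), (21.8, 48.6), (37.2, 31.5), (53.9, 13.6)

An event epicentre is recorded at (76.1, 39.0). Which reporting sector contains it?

Cast a ray rightward from (76.1, 39.0). For each polygon, the edges (by vertex number in listed order) whose endpoints lie on opposite sides of y = 39.0, where each meets that height, and whether that is right or left of the point:
Cyan: 4–5 at x≈29.98 (left), 6–1 at x≈51.38 (left) → 0 crossings.
Amber: no edge straddles that height → 0 crossings.
Blue: no edge straddles that height → 0 crossings.
Slate: 3–4 at x≈44.35 (left), 7–1 at x≈84.48 (right) → 1 crossing.
Red: no edge straddles that height → 0 crossings.
Violet: 2–3 at x≈30.45 (left), 4–1 at x≈59.90 (left) → 0 crossings.
Only Slate has an odd count, so the point is inside Slate.

Slate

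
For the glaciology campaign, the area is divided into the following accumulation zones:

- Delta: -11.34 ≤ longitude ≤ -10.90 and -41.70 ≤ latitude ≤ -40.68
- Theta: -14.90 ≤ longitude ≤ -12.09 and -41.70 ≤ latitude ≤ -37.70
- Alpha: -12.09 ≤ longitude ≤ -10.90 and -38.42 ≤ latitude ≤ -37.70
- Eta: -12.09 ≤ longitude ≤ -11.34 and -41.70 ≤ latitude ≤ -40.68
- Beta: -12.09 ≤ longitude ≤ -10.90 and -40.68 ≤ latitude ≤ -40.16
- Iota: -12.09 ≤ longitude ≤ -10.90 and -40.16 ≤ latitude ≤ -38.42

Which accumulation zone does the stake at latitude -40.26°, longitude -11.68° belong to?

The point has longitude = -11.68 and latitude = -40.26.
Only Beta satisfies -12.09 ≤ longitude ≤ -10.90 and -40.68 ≤ latitude ≤ -40.16.

Beta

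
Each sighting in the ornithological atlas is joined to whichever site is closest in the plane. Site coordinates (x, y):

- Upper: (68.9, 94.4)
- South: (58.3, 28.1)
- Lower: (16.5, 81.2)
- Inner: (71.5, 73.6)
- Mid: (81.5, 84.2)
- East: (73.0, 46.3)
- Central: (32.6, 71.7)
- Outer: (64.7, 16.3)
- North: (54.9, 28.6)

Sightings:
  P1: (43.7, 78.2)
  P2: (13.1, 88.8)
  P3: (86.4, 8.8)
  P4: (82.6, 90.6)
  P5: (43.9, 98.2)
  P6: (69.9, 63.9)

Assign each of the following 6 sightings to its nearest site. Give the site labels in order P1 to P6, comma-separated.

P1 → Central (d²=165.46)
P2 → Lower (d²=69.32)
P3 → Outer (d²=527.14)
P4 → Mid (d²=42.17)
P5 → Upper (d²=639.44)
P6 → Inner (d²=96.65)

Central, Lower, Outer, Mid, Upper, Inner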